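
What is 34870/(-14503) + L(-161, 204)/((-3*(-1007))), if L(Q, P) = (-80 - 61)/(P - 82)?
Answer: -4284600621/1781751562 ≈ -2.4047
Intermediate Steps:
L(Q, P) = -141/(-82 + P)
34870/(-14503) + L(-161, 204)/((-3*(-1007))) = 34870/(-14503) + (-141/(-82 + 204))/((-3*(-1007))) = 34870*(-1/14503) - 141/122/3021 = -34870/14503 - 141*1/122*(1/3021) = -34870/14503 - 141/122*1/3021 = -34870/14503 - 47/122854 = -4284600621/1781751562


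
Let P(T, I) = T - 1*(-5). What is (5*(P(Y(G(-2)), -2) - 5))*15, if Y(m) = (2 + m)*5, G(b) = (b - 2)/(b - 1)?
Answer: 1250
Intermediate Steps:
G(b) = (-2 + b)/(-1 + b)
Y(m) = 10 + 5*m
P(T, I) = 5 + T (P(T, I) = T + 5 = 5 + T)
(5*(P(Y(G(-2)), -2) - 5))*15 = (5*((5 + (10 + 5*((-2 - 2)/(-1 - 2)))) - 5))*15 = (5*((5 + (10 + 5*(-4/(-3)))) - 5))*15 = (5*((5 + (10 + 5*(-⅓*(-4)))) - 5))*15 = (5*((5 + (10 + 5*(4/3))) - 5))*15 = (5*((5 + (10 + 20/3)) - 5))*15 = (5*((5 + 50/3) - 5))*15 = (5*(65/3 - 5))*15 = (5*(50/3))*15 = (250/3)*15 = 1250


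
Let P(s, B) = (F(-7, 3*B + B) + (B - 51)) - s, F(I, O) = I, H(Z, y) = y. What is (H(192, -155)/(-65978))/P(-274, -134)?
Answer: 155/5410196 ≈ 2.8650e-5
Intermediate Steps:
P(s, B) = -58 + B - s (P(s, B) = (-7 + (B - 51)) - s = (-7 + (-51 + B)) - s = (-58 + B) - s = -58 + B - s)
(H(192, -155)/(-65978))/P(-274, -134) = (-155/(-65978))/(-58 - 134 - 1*(-274)) = (-155*(-1/65978))/(-58 - 134 + 274) = (155/65978)/82 = (155/65978)*(1/82) = 155/5410196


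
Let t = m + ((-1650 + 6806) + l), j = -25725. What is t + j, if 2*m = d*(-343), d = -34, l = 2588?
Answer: -12150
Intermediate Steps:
m = 5831 (m = (-34*(-343))/2 = (1/2)*11662 = 5831)
t = 13575 (t = 5831 + ((-1650 + 6806) + 2588) = 5831 + (5156 + 2588) = 5831 + 7744 = 13575)
t + j = 13575 - 25725 = -12150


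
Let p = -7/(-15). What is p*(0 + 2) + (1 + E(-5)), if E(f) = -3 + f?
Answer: -91/15 ≈ -6.0667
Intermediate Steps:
p = 7/15 (p = -7*(-1/15) = 7/15 ≈ 0.46667)
p*(0 + 2) + (1 + E(-5)) = 7*(0 + 2)/15 + (1 + (-3 - 5)) = (7/15)*2 + (1 - 8) = 14/15 - 7 = -91/15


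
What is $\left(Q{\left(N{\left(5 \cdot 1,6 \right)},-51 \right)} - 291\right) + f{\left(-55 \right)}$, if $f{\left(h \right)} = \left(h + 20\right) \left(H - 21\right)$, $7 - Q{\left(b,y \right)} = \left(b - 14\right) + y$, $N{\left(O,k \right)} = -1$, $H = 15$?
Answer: $-8$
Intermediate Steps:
$Q{\left(b,y \right)} = 21 - b - y$ ($Q{\left(b,y \right)} = 7 - \left(\left(b - 14\right) + y\right) = 7 - \left(\left(-14 + b\right) + y\right) = 7 - \left(-14 + b + y\right) = 21 - b - y$)
$f{\left(h \right)} = -120 - 6 h$ ($f{\left(h \right)} = \left(h + 20\right) \left(15 - 21\right) = \left(20 + h\right) \left(-6\right) = -120 - 6 h$)
$\left(Q{\left(N{\left(5 \cdot 1,6 \right)},-51 \right)} - 291\right) + f{\left(-55 \right)} = \left(\left(21 - -1 - -51\right) - 291\right) - -210 = \left(\left(21 + 1 + 51\right) - 291\right) + \left(-120 + 330\right) = \left(73 - 291\right) + 210 = -218 + 210 = -8$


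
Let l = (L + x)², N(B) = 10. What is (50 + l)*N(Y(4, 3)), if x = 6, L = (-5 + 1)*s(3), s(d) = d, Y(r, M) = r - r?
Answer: 860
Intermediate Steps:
Y(r, M) = 0
L = -12 (L = (-5 + 1)*3 = -4*3 = -12)
l = 36 (l = (-12 + 6)² = (-6)² = 36)
(50 + l)*N(Y(4, 3)) = (50 + 36)*10 = 86*10 = 860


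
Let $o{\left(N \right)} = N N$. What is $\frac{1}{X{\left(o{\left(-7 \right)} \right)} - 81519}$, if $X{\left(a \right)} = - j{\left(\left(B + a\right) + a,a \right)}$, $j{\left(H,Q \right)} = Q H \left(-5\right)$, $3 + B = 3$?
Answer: $- \frac{1}{57509} \approx -1.7389 \cdot 10^{-5}$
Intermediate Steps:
$B = 0$ ($B = -3 + 3 = 0$)
$o{\left(N \right)} = N^{2}$
$j{\left(H,Q \right)} = - 5 H Q$ ($j{\left(H,Q \right)} = H Q \left(-5\right) = - 5 H Q$)
$X{\left(a \right)} = 10 a^{2}$ ($X{\left(a \right)} = - \left(-5\right) \left(\left(0 + a\right) + a\right) a = - \left(-5\right) \left(a + a\right) a = - \left(-5\right) 2 a a = - \left(-10\right) a^{2} = 10 a^{2}$)
$\frac{1}{X{\left(o{\left(-7 \right)} \right)} - 81519} = \frac{1}{10 \left(\left(-7\right)^{2}\right)^{2} - 81519} = \frac{1}{10 \cdot 49^{2} - 81519} = \frac{1}{10 \cdot 2401 - 81519} = \frac{1}{24010 - 81519} = \frac{1}{-57509} = - \frac{1}{57509}$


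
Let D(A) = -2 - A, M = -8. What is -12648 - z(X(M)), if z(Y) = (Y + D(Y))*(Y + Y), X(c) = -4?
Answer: -12664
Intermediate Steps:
z(Y) = -4*Y (z(Y) = (Y + (-2 - Y))*(Y + Y) = -4*Y)
-12648 - z(X(M)) = -12648 - (-4)*(-4) = -12648 - 1*16 = -12648 - 16 = -12664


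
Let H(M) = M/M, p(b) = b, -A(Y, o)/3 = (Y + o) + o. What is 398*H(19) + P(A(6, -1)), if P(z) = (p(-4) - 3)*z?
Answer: 482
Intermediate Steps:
A(Y, o) = -6*o - 3*Y (A(Y, o) = -3*((Y + o) + o) = -3*(Y + 2*o) = -6*o - 3*Y)
H(M) = 1
P(z) = -7*z (P(z) = (-4 - 3)*z = -7*z)
398*H(19) + P(A(6, -1)) = 398*1 - 7*(-6*(-1) - 3*6) = 398 - 7*(6 - 18) = 398 - 7*(-12) = 398 + 84 = 482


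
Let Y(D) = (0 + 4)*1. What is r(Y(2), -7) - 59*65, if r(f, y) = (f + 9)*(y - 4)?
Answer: -3978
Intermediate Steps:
Y(D) = 4 (Y(D) = 4*1 = 4)
r(f, y) = (-4 + y)*(9 + f) (r(f, y) = (9 + f)*(-4 + y) = (-4 + y)*(9 + f))
r(Y(2), -7) - 59*65 = (-36 - 4*4 + 9*(-7) + 4*(-7)) - 59*65 = (-36 - 16 - 63 - 28) - 3835 = -143 - 3835 = -3978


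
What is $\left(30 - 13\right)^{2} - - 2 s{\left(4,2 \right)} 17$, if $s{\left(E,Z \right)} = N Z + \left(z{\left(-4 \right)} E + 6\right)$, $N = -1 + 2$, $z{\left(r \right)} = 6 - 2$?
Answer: $1105$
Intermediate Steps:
$z{\left(r \right)} = 4$
$N = 1$
$s{\left(E,Z \right)} = 6 + Z + 4 E$ ($s{\left(E,Z \right)} = 1 Z + \left(4 E + 6\right) = Z + \left(6 + 4 E\right) = 6 + Z + 4 E$)
$\left(30 - 13\right)^{2} - - 2 s{\left(4,2 \right)} 17 = \left(30 - 13\right)^{2} - - 2 \left(6 + 2 + 4 \cdot 4\right) 17 = 17^{2} - - 2 \left(6 + 2 + 16\right) 17 = 289 - \left(-2\right) 24 \cdot 17 = 289 - \left(-48\right) 17 = 289 - -816 = 289 + 816 = 1105$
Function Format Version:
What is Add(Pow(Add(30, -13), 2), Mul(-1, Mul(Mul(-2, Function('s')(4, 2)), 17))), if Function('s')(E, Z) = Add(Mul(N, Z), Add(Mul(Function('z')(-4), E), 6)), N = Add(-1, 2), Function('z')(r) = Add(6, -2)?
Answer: 1105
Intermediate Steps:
Function('z')(r) = 4
N = 1
Function('s')(E, Z) = Add(6, Z, Mul(4, E)) (Function('s')(E, Z) = Add(Mul(1, Z), Add(Mul(4, E), 6)) = Add(Z, Add(6, Mul(4, E))) = Add(6, Z, Mul(4, E)))
Add(Pow(Add(30, -13), 2), Mul(-1, Mul(Mul(-2, Function('s')(4, 2)), 17))) = Add(Pow(Add(30, -13), 2), Mul(-1, Mul(Mul(-2, Add(6, 2, Mul(4, 4))), 17))) = Add(Pow(17, 2), Mul(-1, Mul(Mul(-2, Add(6, 2, 16)), 17))) = Add(289, Mul(-1, Mul(Mul(-2, 24), 17))) = Add(289, Mul(-1, Mul(-48, 17))) = Add(289, Mul(-1, -816)) = Add(289, 816) = 1105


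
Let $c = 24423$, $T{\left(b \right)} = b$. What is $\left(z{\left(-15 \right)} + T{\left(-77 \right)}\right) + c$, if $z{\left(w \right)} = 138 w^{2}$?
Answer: $55396$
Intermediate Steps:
$\left(z{\left(-15 \right)} + T{\left(-77 \right)}\right) + c = \left(138 \left(-15\right)^{2} - 77\right) + 24423 = \left(138 \cdot 225 - 77\right) + 24423 = \left(31050 - 77\right) + 24423 = 30973 + 24423 = 55396$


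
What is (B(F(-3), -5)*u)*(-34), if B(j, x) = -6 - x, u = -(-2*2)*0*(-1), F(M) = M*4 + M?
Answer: 0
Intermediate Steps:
F(M) = 5*M (F(M) = 4*M + M = 5*M)
u = 0 (u = -(-4)*0*(-1) = -1*0*(-1) = 0*(-1) = 0)
(B(F(-3), -5)*u)*(-34) = ((-6 - 1*(-5))*0)*(-34) = ((-6 + 5)*0)*(-34) = -1*0*(-34) = 0*(-34) = 0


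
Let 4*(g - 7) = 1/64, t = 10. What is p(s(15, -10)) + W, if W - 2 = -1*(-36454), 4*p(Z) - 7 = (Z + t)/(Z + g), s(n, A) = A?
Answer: 145831/4 ≈ 36458.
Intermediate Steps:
g = 1793/256 (g = 7 + (¼)/64 = 7 + (¼)*(1/64) = 7 + 1/256 = 1793/256 ≈ 7.0039)
p(Z) = 7/4 + (10 + Z)/(4*(1793/256 + Z)) (p(Z) = 7/4 + ((Z + 10)/(Z + 1793/256))/4 = 7/4 + ((10 + Z)/(1793/256 + Z))/4 = 7/4 + (10 + Z)/(4*(1793/256 + Z)))
W = 36456 (W = 2 - 1*(-36454) = 2 + 36454 = 36456)
p(s(15, -10)) + W = (15111 + 2048*(-10))/(4*(1793 + 256*(-10))) + 36456 = (15111 - 20480)/(4*(1793 - 2560)) + 36456 = (¼)*(-5369)/(-767) + 36456 = (¼)*(-1/767)*(-5369) + 36456 = 7/4 + 36456 = 145831/4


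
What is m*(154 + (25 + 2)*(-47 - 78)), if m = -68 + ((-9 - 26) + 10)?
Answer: 299553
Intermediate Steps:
m = -93 (m = -68 + (-35 + 10) = -68 - 25 = -93)
m*(154 + (25 + 2)*(-47 - 78)) = -93*(154 + (25 + 2)*(-47 - 78)) = -93*(154 + 27*(-125)) = -93*(154 - 3375) = -93*(-3221) = 299553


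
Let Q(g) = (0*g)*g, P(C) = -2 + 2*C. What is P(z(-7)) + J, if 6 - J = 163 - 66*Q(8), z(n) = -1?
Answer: -161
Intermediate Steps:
Q(g) = 0 (Q(g) = 0*g = 0)
J = -157 (J = 6 - (163 - 66*0) = 6 - (163 + 0) = 6 - 1*163 = 6 - 163 = -157)
P(z(-7)) + J = (-2 + 2*(-1)) - 157 = (-2 - 2) - 157 = -4 - 157 = -161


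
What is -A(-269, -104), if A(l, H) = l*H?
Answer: -27976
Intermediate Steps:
A(l, H) = H*l
-A(-269, -104) = -(-104)*(-269) = -1*27976 = -27976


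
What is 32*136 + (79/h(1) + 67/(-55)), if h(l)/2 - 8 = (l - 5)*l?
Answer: 1918689/440 ≈ 4360.7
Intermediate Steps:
h(l) = 16 + 2*l*(-5 + l) (h(l) = 16 + 2*((l - 5)*l) = 16 + 2*((-5 + l)*l) = 16 + 2*(l*(-5 + l)) = 16 + 2*l*(-5 + l))
32*136 + (79/h(1) + 67/(-55)) = 32*136 + (79/(16 - 10*1 + 2*1²) + 67/(-55)) = 4352 + (79/(16 - 10 + 2*1) + 67*(-1/55)) = 4352 + (79/(16 - 10 + 2) - 67/55) = 4352 + (79/8 - 67/55) = 4352 + 3809/440 = 1918689/440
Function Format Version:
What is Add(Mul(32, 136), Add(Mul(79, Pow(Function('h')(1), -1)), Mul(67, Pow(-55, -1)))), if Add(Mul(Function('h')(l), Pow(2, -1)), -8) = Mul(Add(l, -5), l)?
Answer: Rational(1918689, 440) ≈ 4360.7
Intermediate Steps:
Function('h')(l) = Add(16, Mul(2, l, Add(-5, l))) (Function('h')(l) = Add(16, Mul(2, Mul(Add(l, -5), l))) = Add(16, Mul(2, Mul(Add(-5, l), l))) = Add(16, Mul(2, Mul(l, Add(-5, l)))) = Add(16, Mul(2, l, Add(-5, l))))
Add(Mul(32, 136), Add(Mul(79, Pow(Function('h')(1), -1)), Mul(67, Pow(-55, -1)))) = Add(Mul(32, 136), Add(Mul(79, Pow(Add(16, Mul(-10, 1), Mul(2, Pow(1, 2))), -1)), Mul(67, Pow(-55, -1)))) = Add(4352, Add(Mul(79, Pow(Add(16, -10, Mul(2, 1)), -1)), Mul(67, Rational(-1, 55)))) = Add(4352, Add(Mul(79, Pow(Add(16, -10, 2), -1)), Rational(-67, 55))) = Add(4352, Add(Mul(79, Pow(8, -1)), Rational(-67, 55))) = Add(4352, Add(Mul(79, Rational(1, 8)), Rational(-67, 55))) = Add(4352, Add(Rational(79, 8), Rational(-67, 55))) = Add(4352, Rational(3809, 440)) = Rational(1918689, 440)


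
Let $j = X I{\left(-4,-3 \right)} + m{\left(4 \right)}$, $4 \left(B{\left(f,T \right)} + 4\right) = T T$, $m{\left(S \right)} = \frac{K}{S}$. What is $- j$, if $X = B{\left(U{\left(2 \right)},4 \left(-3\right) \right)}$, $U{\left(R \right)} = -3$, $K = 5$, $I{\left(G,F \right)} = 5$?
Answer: $- \frac{645}{4} \approx -161.25$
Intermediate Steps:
$m{\left(S \right)} = \frac{5}{S}$
$B{\left(f,T \right)} = -4 + \frac{T^{2}}{4}$ ($B{\left(f,T \right)} = -4 + \frac{T T}{4} = -4 + \frac{T^{2}}{4}$)
$X = 32$ ($X = -4 + \frac{\left(4 \left(-3\right)\right)^{2}}{4} = -4 + \frac{\left(-12\right)^{2}}{4} = -4 + \frac{1}{4} \cdot 144 = -4 + 36 = 32$)
$j = \frac{645}{4}$ ($j = 32 \cdot 5 + \frac{5}{4} = 160 + 5 \cdot \frac{1}{4} = 160 + \frac{5}{4} = \frac{645}{4} \approx 161.25$)
$- j = \left(-1\right) \frac{645}{4} = - \frac{645}{4}$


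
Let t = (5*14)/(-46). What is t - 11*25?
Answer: -6360/23 ≈ -276.52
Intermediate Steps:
t = -35/23 (t = 70*(-1/46) = -35/23 ≈ -1.5217)
t - 11*25 = -35/23 - 11*25 = -35/23 - 275 = -6360/23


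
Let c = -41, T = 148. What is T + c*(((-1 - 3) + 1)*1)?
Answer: 271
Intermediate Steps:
T + c*(((-1 - 3) + 1)*1) = 148 - 41*((-1 - 3) + 1) = 148 - 41*(-4 + 1) = 148 - (-123) = 148 - 41*(-3) = 148 + 123 = 271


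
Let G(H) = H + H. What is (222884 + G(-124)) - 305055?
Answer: -82419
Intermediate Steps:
G(H) = 2*H
(222884 + G(-124)) - 305055 = (222884 + 2*(-124)) - 305055 = (222884 - 248) - 305055 = 222636 - 305055 = -82419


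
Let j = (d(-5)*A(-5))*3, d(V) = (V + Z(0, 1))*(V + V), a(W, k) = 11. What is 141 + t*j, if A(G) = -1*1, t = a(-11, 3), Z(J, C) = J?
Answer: -1509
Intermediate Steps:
t = 11
A(G) = -1
d(V) = 2*V**2 (d(V) = (V + 0)*(V + V) = V*(2*V) = 2*V**2)
j = -150 (j = ((2*(-5)**2)*(-1))*3 = ((2*25)*(-1))*3 = (50*(-1))*3 = -50*3 = -150)
141 + t*j = 141 + 11*(-150) = 141 - 1650 = -1509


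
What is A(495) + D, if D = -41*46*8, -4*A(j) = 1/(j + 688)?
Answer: -71396417/4732 ≈ -15088.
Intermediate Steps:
A(j) = -1/(4*(688 + j)) (A(j) = -1/(4*(j + 688)) = -1/(4*(688 + j)))
D = -15088 (D = -1886*8 = -15088)
A(495) + D = -1/(2752 + 4*495) - 15088 = -1/(2752 + 1980) - 15088 = -1/4732 - 15088 = -71396417/4732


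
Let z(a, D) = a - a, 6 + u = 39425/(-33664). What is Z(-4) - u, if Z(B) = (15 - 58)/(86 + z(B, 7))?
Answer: 224577/33664 ≈ 6.6711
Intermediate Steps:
u = -241409/33664 (u = -6 + 39425/(-33664) = -6 + 39425*(-1/33664) = -6 - 39425/33664 = -241409/33664 ≈ -7.1711)
z(a, D) = 0
Z(B) = -1/2 (Z(B) = (15 - 58)/(86 + 0) = -43/86 = -43*1/86 = -1/2)
Z(-4) - u = -1/2 - 1*(-241409/33664) = -1/2 + 241409/33664 = 224577/33664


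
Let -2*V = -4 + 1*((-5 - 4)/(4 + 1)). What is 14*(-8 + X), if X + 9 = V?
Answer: -987/5 ≈ -197.40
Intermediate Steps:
V = 29/10 (V = -(-4 + 1*((-5 - 4)/(4 + 1)))/2 = -(-4 + 1*(-9/5))/2 = -(-4 - 9/5)/2 = -1/2*(-29/5) = 29/10 ≈ 2.9000)
X = -61/10 (X = -9 + 29/10 = -61/10 ≈ -6.1000)
14*(-8 + X) = 14*(-8 - 61/10) = 14*(-141/10) = -987/5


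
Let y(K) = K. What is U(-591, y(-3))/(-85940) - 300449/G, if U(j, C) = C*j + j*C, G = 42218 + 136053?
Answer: -13226368013/7660304870 ≈ -1.7266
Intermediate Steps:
G = 178271
U(j, C) = 2*C*j (U(j, C) = C*j + C*j = 2*C*j)
U(-591, y(-3))/(-85940) - 300449/G = (2*(-3)*(-591))/(-85940) - 300449/178271 = 3546*(-1/85940) - 300449*1/178271 = -1773/42970 - 300449/178271 = -13226368013/7660304870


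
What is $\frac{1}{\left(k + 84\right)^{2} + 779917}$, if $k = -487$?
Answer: $\frac{1}{942326} \approx 1.0612 \cdot 10^{-6}$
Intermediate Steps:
$\frac{1}{\left(k + 84\right)^{2} + 779917} = \frac{1}{\left(-487 + 84\right)^{2} + 779917} = \frac{1}{\left(-403\right)^{2} + 779917} = \frac{1}{162409 + 779917} = \frac{1}{942326}$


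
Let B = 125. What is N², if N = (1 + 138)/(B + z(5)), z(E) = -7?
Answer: 19321/13924 ≈ 1.3876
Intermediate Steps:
N = 139/118 (N = (1 + 138)/(125 - 7) = 139/118 ≈ 1.1780)
N² = (139/118)² = 19321/13924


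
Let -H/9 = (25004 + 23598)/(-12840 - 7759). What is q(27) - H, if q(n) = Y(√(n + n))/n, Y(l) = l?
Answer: -437418/20599 + √6/9 ≈ -20.963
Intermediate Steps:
H = 437418/20599 (H = -9*(25004 + 23598)/(-12840 - 7759) = -437418/(-20599) = -437418*(-1)/20599 = -9*(-48602/20599) = 437418/20599 ≈ 21.235)
q(n) = √2/√n (q(n) = √(n + n)/n = √(2*n)/n = (√2*√n)/n = √2/√n)
q(27) - H = √2/√27 - 1*437418/20599 = √2*(√3/9) - 437418/20599 = √6/9 - 437418/20599 = -437418/20599 + √6/9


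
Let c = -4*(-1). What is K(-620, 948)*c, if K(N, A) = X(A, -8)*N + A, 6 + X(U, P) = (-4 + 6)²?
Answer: 8752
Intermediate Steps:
c = 4
X(U, P) = -2 (X(U, P) = -6 + (-4 + 6)² = -6 + 2² = -6 + 4 = -2)
K(N, A) = A - 2*N (K(N, A) = -2*N + A = A - 2*N)
K(-620, 948)*c = (948 - 2*(-620))*4 = (948 + 1240)*4 = 2188*4 = 8752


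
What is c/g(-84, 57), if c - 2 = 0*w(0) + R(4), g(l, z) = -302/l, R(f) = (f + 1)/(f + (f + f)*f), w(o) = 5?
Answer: 539/906 ≈ 0.59492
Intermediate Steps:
R(f) = (1 + f)/(f + 2*f²) (R(f) = (1 + f)/(f + (2*f)*f) = (1 + f)/(f + 2*f²))
c = 77/36 (c = 2 + (0*5 + (1 + 4)/(4*(1 + 2*4))) = 2 + (0 + (¼)*5/(1 + 8)) = 2 + (0 + (¼)*5/9) = 2 + (0 + (¼)*(⅑)*5) = 2 + (0 + 5/36) = 2 + 5/36 = 77/36 ≈ 2.1389)
c/g(-84, 57) = (77/36)/(-302/(-84)) = (77/36)/(-302*(-1/84)) = (77/36)/(151/42) = (42/151)*(77/36) = 539/906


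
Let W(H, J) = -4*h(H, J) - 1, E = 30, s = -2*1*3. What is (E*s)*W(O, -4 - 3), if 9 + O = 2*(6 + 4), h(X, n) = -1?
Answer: -540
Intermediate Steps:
s = -6 (s = -2*3 = -6)
O = 11 (O = -9 + 2*(6 + 4) = -9 + 2*10 = -9 + 20 = 11)
W(H, J) = 3 (W(H, J) = -4*(-1) - 1 = 4 - 1 = 3)
(E*s)*W(O, -4 - 3) = (30*(-6))*3 = -180*3 = -540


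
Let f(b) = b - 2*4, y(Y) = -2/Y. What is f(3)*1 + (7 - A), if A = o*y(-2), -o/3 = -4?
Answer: -10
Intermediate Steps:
o = 12 (o = -3*(-4) = 12)
f(b) = -8 + b (f(b) = b - 8 = -8 + b)
A = 12 (A = 12*(-2/(-2)) = 12*(-2*(-½)) = 12*1 = 12)
f(3)*1 + (7 - A) = (-8 + 3)*1 + (7 - 1*12) = -5*1 + (7 - 12) = -5 - 5 = -10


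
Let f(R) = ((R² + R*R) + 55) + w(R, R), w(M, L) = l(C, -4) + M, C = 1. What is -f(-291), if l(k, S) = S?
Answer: -169122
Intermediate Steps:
w(M, L) = -4 + M
f(R) = 51 + R + 2*R² (f(R) = ((R² + R*R) + 55) + (-4 + R) = ((R² + R²) + 55) + (-4 + R) = (2*R² + 55) + (-4 + R) = (55 + 2*R²) + (-4 + R) = 51 + R + 2*R²)
-f(-291) = -(51 - 291 + 2*(-291)²) = -(51 - 291 + 2*84681) = -(51 - 291 + 169362) = -1*169122 = -169122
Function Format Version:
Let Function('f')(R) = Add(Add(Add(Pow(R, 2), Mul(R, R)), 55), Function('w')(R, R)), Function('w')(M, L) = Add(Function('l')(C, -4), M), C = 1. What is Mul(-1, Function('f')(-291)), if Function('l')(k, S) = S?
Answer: -169122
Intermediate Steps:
Function('w')(M, L) = Add(-4, M)
Function('f')(R) = Add(51, R, Mul(2, Pow(R, 2))) (Function('f')(R) = Add(Add(Add(Pow(R, 2), Mul(R, R)), 55), Add(-4, R)) = Add(Add(Add(Pow(R, 2), Pow(R, 2)), 55), Add(-4, R)) = Add(Add(Mul(2, Pow(R, 2)), 55), Add(-4, R)) = Add(Add(55, Mul(2, Pow(R, 2))), Add(-4, R)) = Add(51, R, Mul(2, Pow(R, 2))))
Mul(-1, Function('f')(-291)) = Mul(-1, Add(51, -291, Mul(2, Pow(-291, 2)))) = Mul(-1, Add(51, -291, Mul(2, 84681))) = Mul(-1, Add(51, -291, 169362)) = Mul(-1, 169122) = -169122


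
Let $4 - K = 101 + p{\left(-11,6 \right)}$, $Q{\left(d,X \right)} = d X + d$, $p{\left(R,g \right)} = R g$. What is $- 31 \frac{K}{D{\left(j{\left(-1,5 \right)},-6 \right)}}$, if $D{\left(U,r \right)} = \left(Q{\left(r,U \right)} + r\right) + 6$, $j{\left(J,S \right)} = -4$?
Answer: $\frac{961}{18} \approx 53.389$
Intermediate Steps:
$Q{\left(d,X \right)} = d + X d$ ($Q{\left(d,X \right)} = X d + d = d + X d$)
$K = -31$ ($K = 4 - \left(101 - 66\right) = 4 - 35 = -31$)
$D{\left(U,r \right)} = 6 + r + r \left(1 + U\right)$ ($D{\left(U,r \right)} = \left(r \left(1 + U\right) + r\right) + 6 = \left(r + r \left(1 + U\right)\right) + 6 = 6 + r + r \left(1 + U\right)$)
$- 31 \frac{K}{D{\left(j{\left(-1,5 \right)},-6 \right)}} = - 31 \left(- \frac{31}{6 - 6 - 6 \left(1 - 4\right)}\right) = - 31 \left(- \frac{31}{6 - 6 - -18}\right) = - 31 \left(- \frac{31}{6 - 6 + 18}\right) = - 31 \left(- \frac{31}{18}\right) = - 31 \left(\left(-31\right) \frac{1}{18}\right) = \left(-31\right) \left(- \frac{31}{18}\right) = \frac{961}{18}$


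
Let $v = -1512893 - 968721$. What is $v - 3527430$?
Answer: $-6009044$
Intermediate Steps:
$v = -2481614$ ($v = -1512893 - 968721 = -2481614$)
$v - 3527430 = -2481614 - 3527430 = -6009044$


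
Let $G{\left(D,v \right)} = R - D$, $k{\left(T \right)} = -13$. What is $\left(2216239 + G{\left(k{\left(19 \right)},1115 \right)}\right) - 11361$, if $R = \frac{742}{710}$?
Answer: $\frac{782736676}{355} \approx 2.2049 \cdot 10^{6}$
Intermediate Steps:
$R = \frac{371}{355}$ ($R = 742 \cdot \frac{1}{710} = \frac{371}{355} \approx 1.0451$)
$G{\left(D,v \right)} = \frac{371}{355} - D$
$\left(2216239 + G{\left(k{\left(19 \right)},1115 \right)}\right) - 11361 = \left(2216239 + \left(\frac{371}{355} - -13\right)\right) - 11361 = \left(2216239 + \left(\frac{371}{355} + 13\right)\right) - 11361 = \left(2216239 + \frac{4986}{355}\right) - 11361 = \frac{786769831}{355} - 11361 = \frac{782736676}{355}$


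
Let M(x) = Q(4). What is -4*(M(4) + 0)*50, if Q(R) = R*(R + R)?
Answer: -6400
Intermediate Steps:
Q(R) = 2*R**2 (Q(R) = R*(2*R) = 2*R**2)
M(x) = 32 (M(x) = 2*4**2 = 2*16 = 32)
-4*(M(4) + 0)*50 = -4*(32 + 0)*50 = -4*32*50 = -128*50 = -6400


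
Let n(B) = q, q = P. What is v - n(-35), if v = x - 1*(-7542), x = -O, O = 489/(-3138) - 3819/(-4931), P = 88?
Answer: 38443244083/5157826 ≈ 7453.4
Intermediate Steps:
q = 88
n(B) = 88
O = 3190921/5157826 (O = 489*(-1/3138) - 3819*(-1/4931) = -163/1046 + 3819/4931 = 3190921/5157826 ≈ 0.61866)
x = -3190921/5157826 (x = -1*3190921/5157826 = -3190921/5157826 ≈ -0.61866)
v = 38897132771/5157826 (v = -3190921/5157826 - 1*(-7542) = -3190921/5157826 + 7542 = 38897132771/5157826 ≈ 7541.4)
v - n(-35) = 38897132771/5157826 - 1*88 = 38897132771/5157826 - 88 = 38443244083/5157826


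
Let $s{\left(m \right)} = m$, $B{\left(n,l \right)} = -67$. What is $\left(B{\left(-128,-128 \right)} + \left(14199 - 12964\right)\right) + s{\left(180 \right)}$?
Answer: $1348$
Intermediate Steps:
$\left(B{\left(-128,-128 \right)} + \left(14199 - 12964\right)\right) + s{\left(180 \right)} = \left(-67 + \left(14199 - 12964\right)\right) + 180 = \left(-67 + 1235\right) + 180 = 1168 + 180 = 1348$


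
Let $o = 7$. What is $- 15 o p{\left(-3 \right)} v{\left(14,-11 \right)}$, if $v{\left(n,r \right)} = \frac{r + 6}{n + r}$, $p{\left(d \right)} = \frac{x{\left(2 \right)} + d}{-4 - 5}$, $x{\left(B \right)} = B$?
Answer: $\frac{175}{9} \approx 19.444$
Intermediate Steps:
$p{\left(d \right)} = - \frac{2}{9} - \frac{d}{9}$ ($p{\left(d \right)} = \frac{2 + d}{-4 - 5} = \frac{2 + d}{-9} = \left(2 + d\right) \left(- \frac{1}{9}\right) = - \frac{2}{9} - \frac{d}{9}$)
$v{\left(n,r \right)} = \frac{6 + r}{n + r}$
$- 15 o p{\left(-3 \right)} v{\left(14,-11 \right)} = \left(-15\right) 7 \left(- \frac{2}{9} - - \frac{1}{3}\right) \frac{6 - 11}{14 - 11} = - 105 \left(- \frac{2}{9} + \frac{1}{3}\right) \frac{1}{3} \left(-5\right) = \left(-105\right) \frac{1}{9} \cdot \frac{1}{3} \left(-5\right) = \left(- \frac{35}{3}\right) \left(- \frac{5}{3}\right) = \frac{175}{9}$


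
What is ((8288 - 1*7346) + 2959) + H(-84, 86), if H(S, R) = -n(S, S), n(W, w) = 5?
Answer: 3896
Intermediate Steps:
H(S, R) = -5 (H(S, R) = -1*5 = -5)
((8288 - 1*7346) + 2959) + H(-84, 86) = ((8288 - 1*7346) + 2959) - 5 = ((8288 - 7346) + 2959) - 5 = (942 + 2959) - 5 = 3901 - 5 = 3896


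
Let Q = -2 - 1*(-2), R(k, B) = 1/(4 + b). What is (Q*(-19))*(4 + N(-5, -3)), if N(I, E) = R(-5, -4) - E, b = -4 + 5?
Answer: 0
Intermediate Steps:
b = 1
R(k, B) = ⅕ (R(k, B) = 1/(4 + 1) = 1/5 = ⅕)
Q = 0 (Q = -2 + 2 = 0)
N(I, E) = ⅕ - E
(Q*(-19))*(4 + N(-5, -3)) = (0*(-19))*(4 + (⅕ - 1*(-3))) = 0*(4 + (⅕ + 3)) = 0*(4 + 16/5) = 0*(36/5) = 0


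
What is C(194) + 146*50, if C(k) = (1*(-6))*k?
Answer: 6136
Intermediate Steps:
C(k) = -6*k
C(194) + 146*50 = -6*194 + 146*50 = -1164 + 7300 = 6136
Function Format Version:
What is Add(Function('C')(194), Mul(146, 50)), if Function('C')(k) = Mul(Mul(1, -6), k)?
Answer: 6136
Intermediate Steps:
Function('C')(k) = Mul(-6, k)
Add(Function('C')(194), Mul(146, 50)) = Add(Mul(-6, 194), Mul(146, 50)) = Add(-1164, 7300) = 6136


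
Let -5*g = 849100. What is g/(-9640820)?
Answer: 1213/68863 ≈ 0.017615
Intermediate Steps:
g = -169820 (g = -⅕*849100 = -169820)
g/(-9640820) = -169820/(-9640820) = -169820*(-1/9640820) = 1213/68863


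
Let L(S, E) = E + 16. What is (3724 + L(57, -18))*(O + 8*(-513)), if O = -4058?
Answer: -30378964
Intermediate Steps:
L(S, E) = 16 + E
(3724 + L(57, -18))*(O + 8*(-513)) = (3724 + (16 - 18))*(-4058 + 8*(-513)) = (3724 - 2)*(-4058 - 4104) = 3722*(-8162) = -30378964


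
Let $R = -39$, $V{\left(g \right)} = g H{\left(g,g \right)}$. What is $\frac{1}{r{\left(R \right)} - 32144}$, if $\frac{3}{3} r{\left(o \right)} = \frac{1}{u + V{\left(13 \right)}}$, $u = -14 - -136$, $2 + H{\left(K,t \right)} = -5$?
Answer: $- \frac{31}{996463} \approx -3.111 \cdot 10^{-5}$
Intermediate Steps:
$H{\left(K,t \right)} = -7$ ($H{\left(K,t \right)} = -2 - 5 = -7$)
$V{\left(g \right)} = - 7 g$ ($V{\left(g \right)} = g \left(-7\right) = - 7 g$)
$u = 122$ ($u = -14 + 136 = 122$)
$r{\left(o \right)} = \frac{1}{31}$ ($r{\left(o \right)} = \frac{1}{122 - 91} = \frac{1}{31}$)
$\frac{1}{r{\left(R \right)} - 32144} = \frac{1}{\frac{1}{31} - 32144} = \frac{1}{- \frac{996463}{31}} = - \frac{31}{996463}$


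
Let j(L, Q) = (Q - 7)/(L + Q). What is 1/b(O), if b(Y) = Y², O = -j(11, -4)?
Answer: 49/121 ≈ 0.40496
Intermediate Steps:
j(L, Q) = (-7 + Q)/(L + Q)
O = 11/7 (O = -(-7 - 4)/(11 - 4) = -(-11)/7 = -1*(-11/7) = 11/7 ≈ 1.5714)
1/b(O) = 1/((11/7)²) = 1/(121/49) = 49/121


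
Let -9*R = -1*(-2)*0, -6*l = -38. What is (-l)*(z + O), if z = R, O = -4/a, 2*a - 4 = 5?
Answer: 152/27 ≈ 5.6296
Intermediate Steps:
l = 19/3 (l = -1/6*(-38) = 19/3 ≈ 6.3333)
a = 9/2 (a = 2 + (1/2)*5 = 2 + 5/2 = 9/2 ≈ 4.5000)
R = 0 (R = -(-1*(-2))*0/9 = -2*0/9 = -1/9*0 = 0)
O = -8/9 (O = -4/9/2 = -4*2/9 = -8/9 ≈ -0.88889)
z = 0
(-l)*(z + O) = (-1*19/3)*(0 - 8/9) = -19/3*(-8/9) = 152/27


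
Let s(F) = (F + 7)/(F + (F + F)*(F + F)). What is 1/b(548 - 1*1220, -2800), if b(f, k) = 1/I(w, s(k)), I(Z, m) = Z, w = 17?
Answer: 17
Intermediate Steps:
s(F) = (7 + F)/(F + 4*F**2) (s(F) = (7 + F)/(F + (2*F)*(2*F)) = (7 + F)/(F + 4*F**2))
b(f, k) = 1/17
1/b(548 - 1*1220, -2800) = 1/(1/17) = 17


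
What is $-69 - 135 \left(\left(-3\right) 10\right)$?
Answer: $3981$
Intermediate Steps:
$-69 - 135 \left(\left(-3\right) 10\right) = -69 - -4050 = -69 + 4050 = 3981$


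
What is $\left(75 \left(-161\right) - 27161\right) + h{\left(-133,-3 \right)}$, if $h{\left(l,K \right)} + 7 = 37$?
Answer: $-39206$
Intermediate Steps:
$h{\left(l,K \right)} = 30$ ($h{\left(l,K \right)} = -7 + 37 = 30$)
$\left(75 \left(-161\right) - 27161\right) + h{\left(-133,-3 \right)} = \left(75 \left(-161\right) - 27161\right) + 30 = \left(-12075 - 27161\right) + 30 = -39236 + 30 = -39206$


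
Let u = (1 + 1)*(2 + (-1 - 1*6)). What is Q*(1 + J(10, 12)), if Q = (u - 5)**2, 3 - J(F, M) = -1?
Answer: 1125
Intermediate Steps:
J(F, M) = 4 (J(F, M) = 3 - 1*(-1) = 3 + 1 = 4)
u = -10 (u = 2*(2 + (-1 - 6)) = 2*(2 - 7) = 2*(-5) = -10)
Q = 225 (Q = (-10 - 5)**2 = (-15)**2 = 225)
Q*(1 + J(10, 12)) = 225*(1 + 4) = 225*5 = 1125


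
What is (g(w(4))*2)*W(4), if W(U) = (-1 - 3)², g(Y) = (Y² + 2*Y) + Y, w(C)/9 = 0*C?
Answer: 0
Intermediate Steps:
w(C) = 0 (w(C) = 9*(0*C) = 9*0 = 0)
g(Y) = Y² + 3*Y
W(U) = 16 (W(U) = (-4)² = 16)
(g(w(4))*2)*W(4) = ((0*(3 + 0))*2)*16 = ((0*3)*2)*16 = (0*2)*16 = 0*16 = 0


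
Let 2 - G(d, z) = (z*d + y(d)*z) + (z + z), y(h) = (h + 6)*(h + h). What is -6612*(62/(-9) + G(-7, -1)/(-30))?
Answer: 719606/15 ≈ 47974.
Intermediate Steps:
y(h) = 2*h*(6 + h) (y(h) = (6 + h)*(2*h) = 2*h*(6 + h))
G(d, z) = 2 - 2*z - d*z - 2*d*z*(6 + d) (G(d, z) = 2 - ((z*d + (2*d*(6 + d))*z) + (z + z)) = 2 - ((d*z + 2*d*z*(6 + d)) + 2*z) = 2 - (2*z + d*z + 2*d*z*(6 + d)) = 2 + (-2*z - d*z - 2*d*z*(6 + d)) = 2 - 2*z - d*z - 2*d*z*(6 + d))
-6612*(62/(-9) + G(-7, -1)/(-30)) = -6612*(62/(-9) + (2 - 2*(-1) - 1*(-7)*(-1) - 2*(-7)*(-1)*(6 - 7))/(-30)) = -6612*(62*(-⅑) + (2 + 2 - 7 - 2*(-7)*(-1)*(-1))*(-1/30)) = -6612*(-62/9 + (2 + 2 - 7 + 14)*(-1/30)) = -6612*(-62/9 + 11*(-1/30)) = -6612*(-62/9 - 11/30) = -6612*(-653/90) = 719606/15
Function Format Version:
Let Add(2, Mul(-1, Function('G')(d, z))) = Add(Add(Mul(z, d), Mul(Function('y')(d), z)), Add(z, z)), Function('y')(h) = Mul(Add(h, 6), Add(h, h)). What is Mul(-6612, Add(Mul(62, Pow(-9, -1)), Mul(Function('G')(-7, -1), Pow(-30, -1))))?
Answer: Rational(719606, 15) ≈ 47974.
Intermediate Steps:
Function('y')(h) = Mul(2, h, Add(6, h)) (Function('y')(h) = Mul(Add(6, h), Mul(2, h)) = Mul(2, h, Add(6, h)))
Function('G')(d, z) = Add(2, Mul(-2, z), Mul(-1, d, z), Mul(-2, d, z, Add(6, d))) (Function('G')(d, z) = Add(2, Mul(-1, Add(Add(Mul(z, d), Mul(Mul(2, d, Add(6, d)), z)), Add(z, z)))) = Add(2, Mul(-1, Add(Add(Mul(d, z), Mul(2, d, z, Add(6, d))), Mul(2, z)))) = Add(2, Mul(-1, Add(Mul(2, z), Mul(d, z), Mul(2, d, z, Add(6, d))))) = Add(2, Add(Mul(-2, z), Mul(-1, d, z), Mul(-2, d, z, Add(6, d)))) = Add(2, Mul(-2, z), Mul(-1, d, z), Mul(-2, d, z, Add(6, d))))
Mul(-6612, Add(Mul(62, Pow(-9, -1)), Mul(Function('G')(-7, -1), Pow(-30, -1)))) = Mul(-6612, Add(Mul(62, Pow(-9, -1)), Mul(Add(2, Mul(-2, -1), Mul(-1, -7, -1), Mul(-2, -7, -1, Add(6, -7))), Pow(-30, -1)))) = Mul(-6612, Add(Mul(62, Rational(-1, 9)), Mul(Add(2, 2, -7, Mul(-2, -7, -1, -1)), Rational(-1, 30)))) = Mul(-6612, Add(Rational(-62, 9), Mul(Add(2, 2, -7, 14), Rational(-1, 30)))) = Mul(-6612, Add(Rational(-62, 9), Mul(11, Rational(-1, 30)))) = Mul(-6612, Add(Rational(-62, 9), Rational(-11, 30))) = Mul(-6612, Rational(-653, 90)) = Rational(719606, 15)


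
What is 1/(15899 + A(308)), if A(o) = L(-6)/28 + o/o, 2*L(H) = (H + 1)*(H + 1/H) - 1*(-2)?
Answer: 336/5342597 ≈ 6.2891e-5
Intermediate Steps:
L(H) = 1 + (1 + H)*(H + 1/H)/2 (L(H) = ((H + 1)*(H + 1/H) - 1*(-2))/2 = ((1 + H)*(H + 1/H) + 2)/2 = (2 + (1 + H)*(H + 1/H))/2 = 1 + (1 + H)*(H + 1/H)/2)
A(o) = 533/336 (A(o) = ((1/2)*(1 - 6*(3 - 6 + (-6)**2))/(-6))/28 + o/o = ((1/2)*(-1/6)*(1 - 6*(3 - 6 + 36)))*(1/28) + 1 = ((1/2)*(-1/6)*(1 - 6*33))*(1/28) + 1 = ((1/2)*(-1/6)*(1 - 198))*(1/28) + 1 = ((1/2)*(-1/6)*(-197))*(1/28) + 1 = (197/12)*(1/28) + 1 = 197/336 + 1 = 533/336)
1/(15899 + A(308)) = 1/(15899 + 533/336) = 1/(5342597/336) = 336/5342597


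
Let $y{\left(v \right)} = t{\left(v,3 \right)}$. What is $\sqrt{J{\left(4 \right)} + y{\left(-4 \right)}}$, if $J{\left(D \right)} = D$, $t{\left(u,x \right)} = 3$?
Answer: $\sqrt{7} \approx 2.6458$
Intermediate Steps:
$y{\left(v \right)} = 3$
$\sqrt{J{\left(4 \right)} + y{\left(-4 \right)}} = \sqrt{4 + 3} = \sqrt{7}$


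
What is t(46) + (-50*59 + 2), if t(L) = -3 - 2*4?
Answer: -2959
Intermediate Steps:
t(L) = -11 (t(L) = -3 - 8 = -11)
t(46) + (-50*59 + 2) = -11 + (-50*59 + 2) = -11 + (-2950 + 2) = -11 - 2948 = -2959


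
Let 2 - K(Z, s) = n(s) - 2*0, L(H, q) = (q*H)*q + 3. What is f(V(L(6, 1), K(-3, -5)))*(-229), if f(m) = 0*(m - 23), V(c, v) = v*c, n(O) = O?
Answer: 0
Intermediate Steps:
L(H, q) = 3 + H*q² (L(H, q) = (H*q)*q + 3 = H*q² + 3 = 3 + H*q²)
K(Z, s) = 2 - s (K(Z, s) = 2 - (s - 2*0) = 2 - (s + 0) = 2 - s)
V(c, v) = c*v
f(m) = 0 (f(m) = 0*(-23 + m) = 0)
f(V(L(6, 1), K(-3, -5)))*(-229) = 0*(-229) = 0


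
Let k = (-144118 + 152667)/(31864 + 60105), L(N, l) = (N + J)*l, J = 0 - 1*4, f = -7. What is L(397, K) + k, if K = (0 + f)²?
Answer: 1771055582/91969 ≈ 19257.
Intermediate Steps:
J = -4 (J = 0 - 4 = -4)
K = 49 (K = (0 - 7)² = (-7)² = 49)
L(N, l) = l*(-4 + N) (L(N, l) = (N - 4)*l = (-4 + N)*l = l*(-4 + N))
k = 8549/91969 ≈ 0.092955
L(397, K) + k = 49*(-4 + 397) + 8549/91969 = 49*393 + 8549/91969 = 19257 + 8549/91969 = 1771055582/91969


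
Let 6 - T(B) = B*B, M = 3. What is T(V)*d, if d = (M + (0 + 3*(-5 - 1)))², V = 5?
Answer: -4275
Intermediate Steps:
d = 225 (d = (3 + (0 + 3*(-5 - 1)))² = (3 + (0 + 3*(-6)))² = (3 + (0 - 18))² = (3 - 18)² = (-15)² = 225)
T(B) = 6 - B² (T(B) = 6 - B*B = 6 - B²)
T(V)*d = (6 - 1*5²)*225 = (6 - 1*25)*225 = (6 - 25)*225 = -19*225 = -4275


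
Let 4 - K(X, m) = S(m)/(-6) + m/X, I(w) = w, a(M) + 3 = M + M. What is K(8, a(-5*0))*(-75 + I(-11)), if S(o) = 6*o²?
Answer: -4601/4 ≈ -1150.3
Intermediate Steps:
a(M) = -3 + 2*M (a(M) = -3 + (M + M) = -3 + 2*M)
K(X, m) = 4 + m² - m/X (K(X, m) = 4 - ((6*m²)/(-6) + m/X) = 4 - ((6*m²)*(-⅙) + m/X) = 4 - (-m² + m/X) = 4 + (m² - m/X) = 4 + m² - m/X)
K(8, a(-5*0))*(-75 + I(-11)) = (4 + (-3 + 2*(-5*0))² - 1*(-3 + 2*(-5*0))/8)*(-75 - 11) = (4 + (-3 + 2*0)² - 1*(-3 + 2*0)*⅛)*(-86) = (4 + (-3 + 0)² - 1*(-3 + 0)*⅛)*(-86) = (4 + (-3)² - 1*(-3)*⅛)*(-86) = (4 + 9 + 3/8)*(-86) = (107/8)*(-86) = -4601/4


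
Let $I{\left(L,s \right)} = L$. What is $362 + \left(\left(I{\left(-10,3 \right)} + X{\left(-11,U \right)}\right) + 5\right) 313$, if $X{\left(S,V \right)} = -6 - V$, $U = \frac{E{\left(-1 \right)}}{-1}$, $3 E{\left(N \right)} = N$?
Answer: $- \frac{9556}{3} \approx -3185.3$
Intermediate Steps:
$E{\left(N \right)} = \frac{N}{3}$
$U = \frac{1}{3}$ ($U = \frac{\frac{1}{3} \left(-1\right)}{-1} = \left(- \frac{1}{3}\right) \left(-1\right) = \frac{1}{3} \approx 0.33333$)
$362 + \left(\left(I{\left(-10,3 \right)} + X{\left(-11,U \right)}\right) + 5\right) 313 = 362 + \left(\left(-10 - \frac{19}{3}\right) + 5\right) 313 = 362 + \left(- \frac{49}{3} + 5\right) 313 = 362 - \frac{10642}{3} = - \frac{9556}{3}$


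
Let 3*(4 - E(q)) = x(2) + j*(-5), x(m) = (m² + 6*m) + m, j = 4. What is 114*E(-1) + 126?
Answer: 658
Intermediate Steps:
x(m) = m² + 7*m
E(q) = 14/3 (E(q) = 4 - (2*(7 + 2) + 4*(-5))/3 = 4 - (2*9 - 20)/3 = 4 - (18 - 20)/3 = 4 - ⅓*(-2) = 4 + ⅔ = 14/3)
114*E(-1) + 126 = 114*(14/3) + 126 = 532 + 126 = 658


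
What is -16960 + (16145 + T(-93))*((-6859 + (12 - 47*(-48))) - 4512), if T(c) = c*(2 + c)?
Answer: -224023584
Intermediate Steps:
-16960 + (16145 + T(-93))*((-6859 + (12 - 47*(-48))) - 4512) = -16960 + (16145 - 93*(2 - 93))*((-6859 + (12 - 47*(-48))) - 4512) = -16960 + (16145 - 93*(-91))*((-6859 + (12 + 2256)) - 4512) = -16960 + (16145 + 8463)*((-6859 + 2268) - 4512) = -16960 + 24608*(-4591 - 4512) = -16960 + 24608*(-9103) = -16960 - 224006624 = -224023584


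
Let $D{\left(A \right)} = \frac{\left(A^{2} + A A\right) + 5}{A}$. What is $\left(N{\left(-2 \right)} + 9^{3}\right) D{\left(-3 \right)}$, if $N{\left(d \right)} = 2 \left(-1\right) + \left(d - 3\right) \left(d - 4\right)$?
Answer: $- \frac{17411}{3} \approx -5803.7$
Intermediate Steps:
$N{\left(d \right)} = -2 + \left(-4 + d\right) \left(-3 + d\right)$ ($N{\left(d \right)} = -2 + \left(-3 + d\right) \left(-4 + d\right) = -2 + \left(-4 + d\right) \left(-3 + d\right)$)
$D{\left(A \right)} = \frac{5 + 2 A^{2}}{A}$ ($D{\left(A \right)} = \frac{\left(A^{2} + A^{2}\right) + 5}{A} = \frac{2 A^{2} + 5}{A} = \frac{5 + 2 A^{2}}{A}$)
$\left(N{\left(-2 \right)} + 9^{3}\right) D{\left(-3 \right)} = \left(\left(10 + \left(-2\right)^{2} - -14\right) + 9^{3}\right) \left(2 \left(-3\right) + \frac{5}{-3}\right) = \left(\left(10 + 4 + 14\right) + 729\right) \left(-6 + 5 \left(- \frac{1}{3}\right)\right) = \left(28 + 729\right) \left(-6 - \frac{5}{3}\right) = 757 \left(- \frac{23}{3}\right) = - \frac{17411}{3}$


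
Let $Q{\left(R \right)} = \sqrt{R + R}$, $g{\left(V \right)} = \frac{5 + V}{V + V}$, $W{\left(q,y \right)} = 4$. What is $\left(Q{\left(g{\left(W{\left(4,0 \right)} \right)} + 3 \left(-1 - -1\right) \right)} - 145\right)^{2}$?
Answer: $\frac{82369}{4} \approx 20592.0$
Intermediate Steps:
$g{\left(V \right)} = \frac{5 + V}{2 V}$
$Q{\left(R \right)} = \sqrt{2} \sqrt{R}$ ($Q{\left(R \right)} = \sqrt{2 R} = \sqrt{2} \sqrt{R}$)
$\left(Q{\left(g{\left(W{\left(4,0 \right)} \right)} + 3 \left(-1 - -1\right) \right)} - 145\right)^{2} = \left(\sqrt{2} \sqrt{\frac{5 + 4}{2 \cdot 4} + 3 \left(-1 - -1\right)} - 145\right)^{2} = \left(\sqrt{2} \sqrt{\frac{1}{2} \cdot \frac{1}{4} \cdot 9 + 3 \left(-1 + 1\right)} - 145\right)^{2} = \left(\sqrt{2} \sqrt{\frac{9}{8} + 3 \cdot 0} - 145\right)^{2} = \left(\sqrt{2} \sqrt{\frac{9}{8} + 0} - 145\right)^{2} = \left(\sqrt{2} \sqrt{\frac{9}{8}} - 145\right)^{2} = \left(\sqrt{2} \frac{3 \sqrt{2}}{4} - 145\right)^{2} = \left(\frac{3}{2} - 145\right)^{2} = \left(- \frac{287}{2}\right)^{2} = \frac{82369}{4}$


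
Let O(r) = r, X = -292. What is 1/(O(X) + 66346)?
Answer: 1/66054 ≈ 1.5139e-5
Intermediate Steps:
1/(O(X) + 66346) = 1/(-292 + 66346) = 1/66054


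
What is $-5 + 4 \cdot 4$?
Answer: $11$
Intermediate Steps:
$-5 + 4 \cdot 4 = -5 + 16 = 11$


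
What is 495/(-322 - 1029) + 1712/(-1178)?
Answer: -1448011/795739 ≈ -1.8197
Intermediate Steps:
495/(-322 - 1029) + 1712/(-1178) = 495/(-1351) + 1712*(-1/1178) = 495*(-1/1351) - 856/589 = -495/1351 - 856/589 = -1448011/795739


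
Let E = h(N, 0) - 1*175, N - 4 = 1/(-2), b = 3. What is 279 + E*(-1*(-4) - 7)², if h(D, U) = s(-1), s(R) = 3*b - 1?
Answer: -1224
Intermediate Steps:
s(R) = 8 (s(R) = 3*3 - 1 = 9 - 1 = 8)
N = 7/2 (N = 4 + 1/(-2) = 4 - ½ = 7/2 ≈ 3.5000)
h(D, U) = 8
E = -167 (E = 8 - 1*175 = 8 - 175 = -167)
279 + E*(-1*(-4) - 7)² = 279 - 167*(-1*(-4) - 7)² = 279 - 167*(4 - 7)² = 279 - 167*(-3)² = 279 - 167*9 = 279 - 1503 = -1224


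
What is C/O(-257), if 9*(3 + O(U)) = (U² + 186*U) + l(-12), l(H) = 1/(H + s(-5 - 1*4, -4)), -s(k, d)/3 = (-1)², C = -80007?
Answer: -10800945/273299 ≈ -39.521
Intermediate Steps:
s(k, d) = -3 (s(k, d) = -3*(-1)² = -3*1 = -3)
l(H) = 1/(-3 + H) (l(H) = 1/(H - 3) = 1/(-3 + H))
O(U) = -406/135 + U²/9 + 62*U/3 (O(U) = -3 + ((U² + 186*U) + 1/(-3 - 12))/9 = -3 + ((U² + 186*U) + 1/(-15))/9 = -3 + ((U² + 186*U) - 1/15)/9 = -3 + (-1/15 + U² + 186*U)/9 = -3 + (-1/135 + U²/9 + 62*U/3) = -406/135 + U²/9 + 62*U/3)
C/O(-257) = -80007/(-406/135 + (⅑)*(-257)² + (62/3)*(-257)) = -80007/(-406/135 + (⅑)*66049 - 15934/3) = -80007/(-406/135 + 66049/9 - 15934/3) = -80007/273299/135 = -80007*135/273299 = -10800945/273299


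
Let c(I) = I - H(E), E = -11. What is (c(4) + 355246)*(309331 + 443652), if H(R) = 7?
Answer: 267491939869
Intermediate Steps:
c(I) = -7 + I (c(I) = I - 1*7 = I - 7 = -7 + I)
(c(4) + 355246)*(309331 + 443652) = ((-7 + 4) + 355246)*(309331 + 443652) = (-3 + 355246)*752983 = 355243*752983 = 267491939869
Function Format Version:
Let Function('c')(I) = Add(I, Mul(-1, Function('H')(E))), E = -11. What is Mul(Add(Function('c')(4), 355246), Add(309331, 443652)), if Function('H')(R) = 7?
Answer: 267491939869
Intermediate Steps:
Function('c')(I) = Add(-7, I) (Function('c')(I) = Add(I, Mul(-1, 7)) = Add(I, -7) = Add(-7, I))
Mul(Add(Function('c')(4), 355246), Add(309331, 443652)) = Mul(Add(Add(-7, 4), 355246), Add(309331, 443652)) = Mul(Add(-3, 355246), 752983) = Mul(355243, 752983) = 267491939869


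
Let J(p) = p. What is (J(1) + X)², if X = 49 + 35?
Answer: 7225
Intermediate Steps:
X = 84
(J(1) + X)² = (1 + 84)² = 85² = 7225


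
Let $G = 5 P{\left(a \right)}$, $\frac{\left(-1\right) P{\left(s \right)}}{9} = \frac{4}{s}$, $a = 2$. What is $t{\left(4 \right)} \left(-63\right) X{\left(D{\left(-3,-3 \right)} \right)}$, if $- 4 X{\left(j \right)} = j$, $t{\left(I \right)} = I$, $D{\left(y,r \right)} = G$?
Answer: $-5670$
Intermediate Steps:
$P{\left(s \right)} = - \frac{36}{s}$ ($P{\left(s \right)} = - 9 \frac{4}{s} = - \frac{36}{s}$)
$G = -90$ ($G = 5 \left(- \frac{36}{2}\right) = 5 \left(\left(-36\right) \frac{1}{2}\right) = 5 \left(-18\right) = -90$)
$D{\left(y,r \right)} = -90$
$X{\left(j \right)} = - \frac{j}{4}$
$t{\left(4 \right)} \left(-63\right) X{\left(D{\left(-3,-3 \right)} \right)} = 4 \left(-63\right) \left(\left(- \frac{1}{4}\right) \left(-90\right)\right) = \left(-252\right) \frac{45}{2} = -5670$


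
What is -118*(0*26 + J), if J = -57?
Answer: 6726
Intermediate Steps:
-118*(0*26 + J) = -118*(0*26 - 57) = -118*(0 - 57) = -118*(-57) = 6726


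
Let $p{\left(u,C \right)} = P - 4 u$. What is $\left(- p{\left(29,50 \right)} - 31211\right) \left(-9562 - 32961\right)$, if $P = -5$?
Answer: $1322040070$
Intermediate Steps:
$p{\left(u,C \right)} = -5 - 4 u$
$\left(- p{\left(29,50 \right)} - 31211\right) \left(-9562 - 32961\right) = \left(- (-5 - 116) - 31211\right) \left(-9562 - 32961\right) = \left(- (-5 - 116) - 31211\right) \left(-42523\right) = \left(\left(-1\right) \left(-121\right) - 31211\right) \left(-42523\right) = \left(121 - 31211\right) \left(-42523\right) = \left(-31090\right) \left(-42523\right) = 1322040070$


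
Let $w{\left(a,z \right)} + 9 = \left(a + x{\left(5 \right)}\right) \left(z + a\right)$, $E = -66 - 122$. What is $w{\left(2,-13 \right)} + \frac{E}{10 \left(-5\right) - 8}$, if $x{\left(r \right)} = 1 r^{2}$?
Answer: $- \frac{8780}{29} \approx -302.76$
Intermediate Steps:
$x{\left(r \right)} = r^{2}$
$E = -188$
$w{\left(a,z \right)} = -9 + \left(25 + a\right) \left(a + z\right)$ ($w{\left(a,z \right)} = -9 + \left(a + 5^{2}\right) \left(z + a\right) = -9 + \left(a + 25\right) \left(a + z\right) = -9 + \left(25 + a\right) \left(a + z\right)$)
$w{\left(2,-13 \right)} + \frac{E}{10 \left(-5\right) - 8} = \left(-9 + 2^{2} + 25 \cdot 2 + 25 \left(-13\right) + 2 \left(-13\right)\right) - \frac{188}{10 \left(-5\right) - 8} = \left(-9 + 4 + 50 - 325 - 26\right) - \frac{188}{-50 - 8} = -306 - \frac{188}{-58} = -306 - - \frac{94}{29} = -306 + \frac{94}{29} = - \frac{8780}{29}$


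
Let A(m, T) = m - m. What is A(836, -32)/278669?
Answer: 0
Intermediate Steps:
A(m, T) = 0
A(836, -32)/278669 = 0/278669 = 0*(1/278669) = 0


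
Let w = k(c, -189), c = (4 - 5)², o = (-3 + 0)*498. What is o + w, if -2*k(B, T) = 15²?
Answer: -3213/2 ≈ -1606.5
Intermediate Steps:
o = -1494 (o = -3*498 = -1494)
c = 1 (c = (-1)² = 1)
k(B, T) = -225/2 (k(B, T) = -½*15² = -½*225 = -225/2)
w = -225/2 ≈ -112.50
o + w = -1494 - 225/2 = -3213/2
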